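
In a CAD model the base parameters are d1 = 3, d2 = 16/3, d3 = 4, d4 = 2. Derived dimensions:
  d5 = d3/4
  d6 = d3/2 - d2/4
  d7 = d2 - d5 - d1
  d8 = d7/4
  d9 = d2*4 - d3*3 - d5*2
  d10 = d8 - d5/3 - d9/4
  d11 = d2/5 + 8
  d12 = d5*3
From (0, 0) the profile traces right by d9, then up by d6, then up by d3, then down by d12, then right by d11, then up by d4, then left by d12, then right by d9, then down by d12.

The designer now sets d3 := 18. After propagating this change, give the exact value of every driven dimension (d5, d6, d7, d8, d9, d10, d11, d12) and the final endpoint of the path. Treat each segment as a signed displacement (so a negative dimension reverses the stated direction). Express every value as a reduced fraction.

d5 = 9/2
d6 = 23/3
d7 = -13/6
d8 = -13/24
d9 = -125/3
d10 = 67/8
d11 = 136/15
d12 = 27/2
endpoint = (-2633/30, 2/3)

Apply edit: d3 := 18
  d5 = d3/4 = 9/2
  d6 = d3/2 - d2/4 = 23/3
  d7 = d2 - d5 - d1 = -13/6
  d8 = d7/4 = -13/24
  d9 = d2*4 - d3*3 - d5*2 = -125/3
  d10 = d8 - d5/3 - d9/4 = 67/8
  d11 = d2/5 + 8 = 136/15
  d12 = d5*3 = 27/2
Walk from origin (0, 0):
  seg 1: right by d9 = -125/3 → (-125/3, 0)
  seg 2: up by d6 = 23/3 → (-125/3, 23/3)
  seg 3: up by d3 = 18 → (-125/3, 77/3)
  seg 4: down by d12 = 27/2 → (-125/3, 73/6)
  seg 5: right by d11 = 136/15 → (-163/5, 73/6)
  seg 6: up by d4 = 2 → (-163/5, 85/6)
  seg 7: left by d12 = 27/2 → (-461/10, 85/6)
  seg 8: right by d9 = -125/3 → (-2633/30, 85/6)
  seg 9: down by d12 = 27/2 → (-2633/30, 2/3)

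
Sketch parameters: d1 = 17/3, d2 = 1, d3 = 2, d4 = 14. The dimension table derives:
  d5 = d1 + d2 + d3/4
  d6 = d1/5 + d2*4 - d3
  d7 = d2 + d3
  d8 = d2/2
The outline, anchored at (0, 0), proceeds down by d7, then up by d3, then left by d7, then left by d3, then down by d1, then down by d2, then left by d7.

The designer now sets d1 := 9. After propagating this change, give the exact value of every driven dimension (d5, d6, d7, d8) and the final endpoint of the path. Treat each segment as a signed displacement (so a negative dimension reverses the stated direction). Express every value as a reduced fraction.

d5 = 21/2
d6 = 19/5
d7 = 3
d8 = 1/2
endpoint = (-8, -11)

Apply edit: d1 := 9
  d5 = d1 + d2 + d3/4 = 21/2
  d6 = d1/5 + d2*4 - d3 = 19/5
  d7 = d2 + d3 = 3
  d8 = d2/2 = 1/2
Walk from origin (0, 0):
  seg 1: down by d7 = 3 → (0, -3)
  seg 2: up by d3 = 2 → (0, -1)
  seg 3: left by d7 = 3 → (-3, -1)
  seg 4: left by d3 = 2 → (-5, -1)
  seg 5: down by d1 = 9 → (-5, -10)
  seg 6: down by d2 = 1 → (-5, -11)
  seg 7: left by d7 = 3 → (-8, -11)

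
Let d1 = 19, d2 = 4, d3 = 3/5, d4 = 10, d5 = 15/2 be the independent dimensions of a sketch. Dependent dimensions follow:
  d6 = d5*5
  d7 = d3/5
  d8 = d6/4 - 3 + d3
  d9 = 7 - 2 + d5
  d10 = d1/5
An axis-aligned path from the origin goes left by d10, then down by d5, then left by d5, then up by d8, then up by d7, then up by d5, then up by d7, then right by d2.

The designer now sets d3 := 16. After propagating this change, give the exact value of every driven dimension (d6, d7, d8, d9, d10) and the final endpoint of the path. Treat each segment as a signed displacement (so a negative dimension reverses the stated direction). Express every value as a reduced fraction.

Apply edit: d3 := 16
  d6 = d5*5 = 75/2
  d7 = d3/5 = 16/5
  d8 = d6/4 - 3 + d3 = 179/8
  d9 = 7 - 2 + d5 = 25/2
  d10 = d1/5 = 19/5
Walk from origin (0, 0):
  seg 1: left by d10 = 19/5 → (-19/5, 0)
  seg 2: down by d5 = 15/2 → (-19/5, -15/2)
  seg 3: left by d5 = 15/2 → (-113/10, -15/2)
  seg 4: up by d8 = 179/8 → (-113/10, 119/8)
  seg 5: up by d7 = 16/5 → (-113/10, 723/40)
  seg 6: up by d5 = 15/2 → (-113/10, 1023/40)
  seg 7: up by d7 = 16/5 → (-113/10, 1151/40)
  seg 8: right by d2 = 4 → (-73/10, 1151/40)

d6 = 75/2
d7 = 16/5
d8 = 179/8
d9 = 25/2
d10 = 19/5
endpoint = (-73/10, 1151/40)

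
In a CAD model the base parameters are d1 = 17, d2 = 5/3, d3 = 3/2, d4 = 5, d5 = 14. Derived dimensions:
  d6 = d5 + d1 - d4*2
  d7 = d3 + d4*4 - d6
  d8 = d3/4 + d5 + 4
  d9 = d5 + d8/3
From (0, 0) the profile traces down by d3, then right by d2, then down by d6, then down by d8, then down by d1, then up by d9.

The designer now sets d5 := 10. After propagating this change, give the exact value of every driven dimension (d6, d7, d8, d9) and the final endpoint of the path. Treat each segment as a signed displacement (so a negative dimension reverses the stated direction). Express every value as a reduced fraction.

Apply edit: d5 := 10
  d6 = d5 + d1 - d4*2 = 17
  d7 = d3 + d4*4 - d6 = 9/2
  d8 = d3/4 + d5 + 4 = 115/8
  d9 = d5 + d8/3 = 355/24
Walk from origin (0, 0):
  seg 1: down by d3 = 3/2 → (0, -3/2)
  seg 2: right by d2 = 5/3 → (5/3, -3/2)
  seg 3: down by d6 = 17 → (5/3, -37/2)
  seg 4: down by d8 = 115/8 → (5/3, -263/8)
  seg 5: down by d1 = 17 → (5/3, -399/8)
  seg 6: up by d9 = 355/24 → (5/3, -421/12)

d6 = 17
d7 = 9/2
d8 = 115/8
d9 = 355/24
endpoint = (5/3, -421/12)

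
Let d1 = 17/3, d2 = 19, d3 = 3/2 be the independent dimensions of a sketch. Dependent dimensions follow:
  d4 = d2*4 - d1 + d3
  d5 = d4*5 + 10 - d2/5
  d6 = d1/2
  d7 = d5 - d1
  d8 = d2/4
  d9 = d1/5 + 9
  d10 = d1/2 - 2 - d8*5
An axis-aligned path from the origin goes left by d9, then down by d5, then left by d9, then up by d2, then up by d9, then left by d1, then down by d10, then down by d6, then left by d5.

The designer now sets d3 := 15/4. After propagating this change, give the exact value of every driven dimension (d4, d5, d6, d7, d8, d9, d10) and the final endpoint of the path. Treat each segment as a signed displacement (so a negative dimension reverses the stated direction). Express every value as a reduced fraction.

d4 = 889/12
d5 = 22597/60
d6 = 17/6
d7 = 7419/20
d8 = 19/4
d9 = 152/15
d10 = -275/12
endpoint = (-8051/20, -1637/5)

Apply edit: d3 := 15/4
  d4 = d2*4 - d1 + d3 = 889/12
  d5 = d4*5 + 10 - d2/5 = 22597/60
  d6 = d1/2 = 17/6
  d7 = d5 - d1 = 7419/20
  d8 = d2/4 = 19/4
  d9 = d1/5 + 9 = 152/15
  d10 = d1/2 - 2 - d8*5 = -275/12
Walk from origin (0, 0):
  seg 1: left by d9 = 152/15 → (-152/15, 0)
  seg 2: down by d5 = 22597/60 → (-152/15, -22597/60)
  seg 3: left by d9 = 152/15 → (-304/15, -22597/60)
  seg 4: up by d2 = 19 → (-304/15, -21457/60)
  seg 5: up by d9 = 152/15 → (-304/15, -20849/60)
  seg 6: left by d1 = 17/3 → (-389/15, -20849/60)
  seg 7: down by d10 = -275/12 → (-389/15, -9737/30)
  seg 8: down by d6 = 17/6 → (-389/15, -1637/5)
  seg 9: left by d5 = 22597/60 → (-8051/20, -1637/5)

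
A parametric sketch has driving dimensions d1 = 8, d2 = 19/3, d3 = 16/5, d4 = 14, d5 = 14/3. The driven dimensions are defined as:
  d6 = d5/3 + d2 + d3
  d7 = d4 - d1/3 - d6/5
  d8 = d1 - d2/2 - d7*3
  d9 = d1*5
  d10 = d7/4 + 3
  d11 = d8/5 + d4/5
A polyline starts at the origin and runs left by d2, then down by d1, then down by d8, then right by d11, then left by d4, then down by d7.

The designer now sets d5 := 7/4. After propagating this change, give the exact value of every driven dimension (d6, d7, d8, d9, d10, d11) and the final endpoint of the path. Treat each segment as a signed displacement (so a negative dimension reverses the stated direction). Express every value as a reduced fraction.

d6 = 607/60
d7 = 931/100
d8 = -6929/300
d9 = 40
d10 = 2131/400
d11 = -2729/1500
endpoint = (-33229/1500, 434/75)

Apply edit: d5 := 7/4
  d6 = d5/3 + d2 + d3 = 607/60
  d7 = d4 - d1/3 - d6/5 = 931/100
  d8 = d1 - d2/2 - d7*3 = -6929/300
  d9 = d1*5 = 40
  d10 = d7/4 + 3 = 2131/400
  d11 = d8/5 + d4/5 = -2729/1500
Walk from origin (0, 0):
  seg 1: left by d2 = 19/3 → (-19/3, 0)
  seg 2: down by d1 = 8 → (-19/3, -8)
  seg 3: down by d8 = -6929/300 → (-19/3, 4529/300)
  seg 4: right by d11 = -2729/1500 → (-12229/1500, 4529/300)
  seg 5: left by d4 = 14 → (-33229/1500, 4529/300)
  seg 6: down by d7 = 931/100 → (-33229/1500, 434/75)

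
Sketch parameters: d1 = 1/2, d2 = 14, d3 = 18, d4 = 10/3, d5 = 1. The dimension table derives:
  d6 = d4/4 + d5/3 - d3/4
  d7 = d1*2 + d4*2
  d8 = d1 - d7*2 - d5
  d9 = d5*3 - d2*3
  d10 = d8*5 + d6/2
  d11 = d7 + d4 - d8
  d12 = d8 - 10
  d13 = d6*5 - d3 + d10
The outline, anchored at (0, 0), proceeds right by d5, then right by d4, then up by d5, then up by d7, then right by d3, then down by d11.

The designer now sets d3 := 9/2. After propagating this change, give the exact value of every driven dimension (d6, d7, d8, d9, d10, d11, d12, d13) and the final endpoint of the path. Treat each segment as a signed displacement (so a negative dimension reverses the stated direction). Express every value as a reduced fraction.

Apply edit: d3 := 9/2
  d6 = d4/4 + d5/3 - d3/4 = 1/24
  d7 = d1*2 + d4*2 = 23/3
  d8 = d1 - d7*2 - d5 = -95/6
  d9 = d5*3 - d2*3 = -39
  d10 = d8*5 + d6/2 = -3799/48
  d11 = d7 + d4 - d8 = 161/6
  d12 = d8 - 10 = -155/6
  d13 = d6*5 - d3 + d10 = -1335/16
Walk from origin (0, 0):
  seg 1: right by d5 = 1 → (1, 0)
  seg 2: right by d4 = 10/3 → (13/3, 0)
  seg 3: up by d5 = 1 → (13/3, 1)
  seg 4: up by d7 = 23/3 → (13/3, 26/3)
  seg 5: right by d3 = 9/2 → (53/6, 26/3)
  seg 6: down by d11 = 161/6 → (53/6, -109/6)

d6 = 1/24
d7 = 23/3
d8 = -95/6
d9 = -39
d10 = -3799/48
d11 = 161/6
d12 = -155/6
d13 = -1335/16
endpoint = (53/6, -109/6)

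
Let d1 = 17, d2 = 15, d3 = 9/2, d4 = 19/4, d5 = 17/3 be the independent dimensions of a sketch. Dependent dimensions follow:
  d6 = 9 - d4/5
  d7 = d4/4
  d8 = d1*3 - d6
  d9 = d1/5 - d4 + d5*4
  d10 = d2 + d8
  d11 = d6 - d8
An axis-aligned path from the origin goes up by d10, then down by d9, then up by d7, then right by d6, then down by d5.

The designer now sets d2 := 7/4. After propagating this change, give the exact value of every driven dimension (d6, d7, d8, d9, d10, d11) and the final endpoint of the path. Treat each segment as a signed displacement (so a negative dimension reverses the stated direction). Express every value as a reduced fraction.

d6 = 161/20
d7 = 19/16
d8 = 859/20
d9 = 1279/60
d10 = 447/10
d11 = -349/10
endpoint = (161/20, 4537/240)

Apply edit: d2 := 7/4
  d6 = 9 - d4/5 = 161/20
  d7 = d4/4 = 19/16
  d8 = d1*3 - d6 = 859/20
  d9 = d1/5 - d4 + d5*4 = 1279/60
  d10 = d2 + d8 = 447/10
  d11 = d6 - d8 = -349/10
Walk from origin (0, 0):
  seg 1: up by d10 = 447/10 → (0, 447/10)
  seg 2: down by d9 = 1279/60 → (0, 1403/60)
  seg 3: up by d7 = 19/16 → (0, 5897/240)
  seg 4: right by d6 = 161/20 → (161/20, 5897/240)
  seg 5: down by d5 = 17/3 → (161/20, 4537/240)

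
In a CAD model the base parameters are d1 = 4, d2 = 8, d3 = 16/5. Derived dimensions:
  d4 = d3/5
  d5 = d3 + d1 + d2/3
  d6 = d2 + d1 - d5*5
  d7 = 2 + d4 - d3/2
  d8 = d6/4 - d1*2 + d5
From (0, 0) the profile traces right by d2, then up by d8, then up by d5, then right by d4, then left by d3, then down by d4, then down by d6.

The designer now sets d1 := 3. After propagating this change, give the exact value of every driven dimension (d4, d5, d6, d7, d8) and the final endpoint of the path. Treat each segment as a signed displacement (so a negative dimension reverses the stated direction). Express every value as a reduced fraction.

Apply edit: d1 := 3
  d4 = d3/5 = 16/25
  d5 = d3 + d1 + d2/3 = 133/15
  d6 = d2 + d1 - d5*5 = -100/3
  d7 = 2 + d4 - d3/2 = 26/25
  d8 = d6/4 - d1*2 + d5 = -82/15
Walk from origin (0, 0):
  seg 1: right by d2 = 8 → (8, 0)
  seg 2: up by d8 = -82/15 → (8, -82/15)
  seg 3: up by d5 = 133/15 → (8, 17/5)
  seg 4: right by d4 = 16/25 → (216/25, 17/5)
  seg 5: left by d3 = 16/5 → (136/25, 17/5)
  seg 6: down by d4 = 16/25 → (136/25, 69/25)
  seg 7: down by d6 = -100/3 → (136/25, 2707/75)

d4 = 16/25
d5 = 133/15
d6 = -100/3
d7 = 26/25
d8 = -82/15
endpoint = (136/25, 2707/75)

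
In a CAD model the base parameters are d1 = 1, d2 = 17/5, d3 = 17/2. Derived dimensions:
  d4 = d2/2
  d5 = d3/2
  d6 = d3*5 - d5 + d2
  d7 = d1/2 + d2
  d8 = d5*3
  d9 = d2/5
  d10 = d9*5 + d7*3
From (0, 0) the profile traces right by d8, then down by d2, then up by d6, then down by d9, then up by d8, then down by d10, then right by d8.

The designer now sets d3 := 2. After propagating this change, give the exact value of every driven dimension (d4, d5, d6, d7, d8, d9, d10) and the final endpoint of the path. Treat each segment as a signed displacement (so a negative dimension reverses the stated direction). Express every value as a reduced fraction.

d4 = 17/10
d5 = 1
d6 = 62/5
d7 = 39/10
d8 = 3
d9 = 17/25
d10 = 151/10
endpoint = (6, -189/50)

Apply edit: d3 := 2
  d4 = d2/2 = 17/10
  d5 = d3/2 = 1
  d6 = d3*5 - d5 + d2 = 62/5
  d7 = d1/2 + d2 = 39/10
  d8 = d5*3 = 3
  d9 = d2/5 = 17/25
  d10 = d9*5 + d7*3 = 151/10
Walk from origin (0, 0):
  seg 1: right by d8 = 3 → (3, 0)
  seg 2: down by d2 = 17/5 → (3, -17/5)
  seg 3: up by d6 = 62/5 → (3, 9)
  seg 4: down by d9 = 17/25 → (3, 208/25)
  seg 5: up by d8 = 3 → (3, 283/25)
  seg 6: down by d10 = 151/10 → (3, -189/50)
  seg 7: right by d8 = 3 → (6, -189/50)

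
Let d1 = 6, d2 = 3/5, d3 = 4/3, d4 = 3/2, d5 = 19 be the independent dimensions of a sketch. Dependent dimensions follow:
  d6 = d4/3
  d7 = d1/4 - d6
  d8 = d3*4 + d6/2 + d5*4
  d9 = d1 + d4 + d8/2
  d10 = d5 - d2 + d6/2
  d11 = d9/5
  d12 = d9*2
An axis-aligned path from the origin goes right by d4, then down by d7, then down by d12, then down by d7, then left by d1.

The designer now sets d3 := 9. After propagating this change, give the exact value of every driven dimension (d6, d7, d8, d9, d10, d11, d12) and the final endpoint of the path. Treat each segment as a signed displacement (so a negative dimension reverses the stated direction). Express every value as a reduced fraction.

Apply edit: d3 := 9
  d6 = d4/3 = 1/2
  d7 = d1/4 - d6 = 1
  d8 = d3*4 + d6/2 + d5*4 = 449/4
  d9 = d1 + d4 + d8/2 = 509/8
  d10 = d5 - d2 + d6/2 = 373/20
  d11 = d9/5 = 509/40
  d12 = d9*2 = 509/4
Walk from origin (0, 0):
  seg 1: right by d4 = 3/2 → (3/2, 0)
  seg 2: down by d7 = 1 → (3/2, -1)
  seg 3: down by d12 = 509/4 → (3/2, -513/4)
  seg 4: down by d7 = 1 → (3/2, -517/4)
  seg 5: left by d1 = 6 → (-9/2, -517/4)

d6 = 1/2
d7 = 1
d8 = 449/4
d9 = 509/8
d10 = 373/20
d11 = 509/40
d12 = 509/4
endpoint = (-9/2, -517/4)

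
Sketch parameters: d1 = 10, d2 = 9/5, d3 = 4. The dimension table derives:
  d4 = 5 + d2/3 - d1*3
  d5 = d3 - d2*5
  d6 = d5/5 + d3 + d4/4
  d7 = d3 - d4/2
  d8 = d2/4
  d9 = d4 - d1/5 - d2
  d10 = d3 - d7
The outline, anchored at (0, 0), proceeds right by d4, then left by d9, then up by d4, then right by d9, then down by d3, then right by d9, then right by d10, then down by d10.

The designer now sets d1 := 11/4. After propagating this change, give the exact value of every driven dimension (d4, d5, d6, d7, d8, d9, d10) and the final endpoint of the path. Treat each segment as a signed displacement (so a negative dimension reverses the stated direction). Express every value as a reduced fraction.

d4 = -53/20
d5 = -5
d6 = 187/80
d7 = 213/40
d8 = 9/20
d9 = -5
d10 = -53/40
endpoint = (-359/40, -213/40)

Apply edit: d1 := 11/4
  d4 = 5 + d2/3 - d1*3 = -53/20
  d5 = d3 - d2*5 = -5
  d6 = d5/5 + d3 + d4/4 = 187/80
  d7 = d3 - d4/2 = 213/40
  d8 = d2/4 = 9/20
  d9 = d4 - d1/5 - d2 = -5
  d10 = d3 - d7 = -53/40
Walk from origin (0, 0):
  seg 1: right by d4 = -53/20 → (-53/20, 0)
  seg 2: left by d9 = -5 → (47/20, 0)
  seg 3: up by d4 = -53/20 → (47/20, -53/20)
  seg 4: right by d9 = -5 → (-53/20, -53/20)
  seg 5: down by d3 = 4 → (-53/20, -133/20)
  seg 6: right by d9 = -5 → (-153/20, -133/20)
  seg 7: right by d10 = -53/40 → (-359/40, -133/20)
  seg 8: down by d10 = -53/40 → (-359/40, -213/40)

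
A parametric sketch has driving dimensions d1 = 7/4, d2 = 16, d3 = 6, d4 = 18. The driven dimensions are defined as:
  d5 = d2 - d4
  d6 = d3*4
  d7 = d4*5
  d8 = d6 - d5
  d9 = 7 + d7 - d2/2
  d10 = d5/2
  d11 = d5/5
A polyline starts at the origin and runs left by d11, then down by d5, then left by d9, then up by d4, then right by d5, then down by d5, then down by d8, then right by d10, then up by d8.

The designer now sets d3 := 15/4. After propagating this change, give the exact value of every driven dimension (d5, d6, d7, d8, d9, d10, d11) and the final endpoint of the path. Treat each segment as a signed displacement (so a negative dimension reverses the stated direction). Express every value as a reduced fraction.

Apply edit: d3 := 15/4
  d5 = d2 - d4 = -2
  d6 = d3*4 = 15
  d7 = d4*5 = 90
  d8 = d6 - d5 = 17
  d9 = 7 + d7 - d2/2 = 89
  d10 = d5/2 = -1
  d11 = d5/5 = -2/5
Walk from origin (0, 0):
  seg 1: left by d11 = -2/5 → (2/5, 0)
  seg 2: down by d5 = -2 → (2/5, 2)
  seg 3: left by d9 = 89 → (-443/5, 2)
  seg 4: up by d4 = 18 → (-443/5, 20)
  seg 5: right by d5 = -2 → (-453/5, 20)
  seg 6: down by d5 = -2 → (-453/5, 22)
  seg 7: down by d8 = 17 → (-453/5, 5)
  seg 8: right by d10 = -1 → (-458/5, 5)
  seg 9: up by d8 = 17 → (-458/5, 22)

d5 = -2
d6 = 15
d7 = 90
d8 = 17
d9 = 89
d10 = -1
d11 = -2/5
endpoint = (-458/5, 22)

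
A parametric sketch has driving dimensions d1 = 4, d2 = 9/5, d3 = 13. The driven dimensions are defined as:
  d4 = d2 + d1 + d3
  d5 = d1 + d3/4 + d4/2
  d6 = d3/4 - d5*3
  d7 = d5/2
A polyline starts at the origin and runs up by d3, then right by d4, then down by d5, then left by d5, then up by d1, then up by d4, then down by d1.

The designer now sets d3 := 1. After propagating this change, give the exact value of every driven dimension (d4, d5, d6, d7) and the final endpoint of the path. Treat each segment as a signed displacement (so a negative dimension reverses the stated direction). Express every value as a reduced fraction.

Apply edit: d3 := 1
  d4 = d2 + d1 + d3 = 34/5
  d5 = d1 + d3/4 + d4/2 = 153/20
  d6 = d3/4 - d5*3 = -227/10
  d7 = d5/2 = 153/40
Walk from origin (0, 0):
  seg 1: up by d3 = 1 → (0, 1)
  seg 2: right by d4 = 34/5 → (34/5, 1)
  seg 3: down by d5 = 153/20 → (34/5, -133/20)
  seg 4: left by d5 = 153/20 → (-17/20, -133/20)
  seg 5: up by d1 = 4 → (-17/20, -53/20)
  seg 6: up by d4 = 34/5 → (-17/20, 83/20)
  seg 7: down by d1 = 4 → (-17/20, 3/20)

d4 = 34/5
d5 = 153/20
d6 = -227/10
d7 = 153/40
endpoint = (-17/20, 3/20)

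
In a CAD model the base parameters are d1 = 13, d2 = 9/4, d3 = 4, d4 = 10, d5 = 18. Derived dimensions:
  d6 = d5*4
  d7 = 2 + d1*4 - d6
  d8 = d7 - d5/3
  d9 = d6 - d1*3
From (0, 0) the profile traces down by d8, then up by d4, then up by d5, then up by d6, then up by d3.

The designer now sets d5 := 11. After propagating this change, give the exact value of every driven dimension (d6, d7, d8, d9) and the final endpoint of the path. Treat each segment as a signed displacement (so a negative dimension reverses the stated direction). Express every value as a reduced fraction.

d6 = 44
d7 = 10
d8 = 19/3
d9 = 5
endpoint = (0, 188/3)

Apply edit: d5 := 11
  d6 = d5*4 = 44
  d7 = 2 + d1*4 - d6 = 10
  d8 = d7 - d5/3 = 19/3
  d9 = d6 - d1*3 = 5
Walk from origin (0, 0):
  seg 1: down by d8 = 19/3 → (0, -19/3)
  seg 2: up by d4 = 10 → (0, 11/3)
  seg 3: up by d5 = 11 → (0, 44/3)
  seg 4: up by d6 = 44 → (0, 176/3)
  seg 5: up by d3 = 4 → (0, 188/3)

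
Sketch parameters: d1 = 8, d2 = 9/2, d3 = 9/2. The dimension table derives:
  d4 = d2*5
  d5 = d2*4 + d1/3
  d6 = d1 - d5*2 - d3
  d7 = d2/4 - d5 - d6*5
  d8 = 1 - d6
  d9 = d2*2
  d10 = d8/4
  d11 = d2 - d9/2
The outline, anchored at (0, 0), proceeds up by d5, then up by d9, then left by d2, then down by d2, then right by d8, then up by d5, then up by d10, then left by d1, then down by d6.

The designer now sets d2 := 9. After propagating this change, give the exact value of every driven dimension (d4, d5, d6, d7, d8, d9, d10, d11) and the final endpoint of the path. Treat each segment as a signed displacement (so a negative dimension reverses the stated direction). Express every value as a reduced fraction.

Apply edit: d2 := 9
  d4 = d2*5 = 45
  d5 = d2*4 + d1/3 = 116/3
  d6 = d1 - d5*2 - d3 = -443/6
  d7 = d2/4 - d5 - d6*5 = 1331/4
  d8 = 1 - d6 = 449/6
  d9 = d2*2 = 18
  d10 = d8/4 = 449/24
  d11 = d2 - d9/2 = 0
Walk from origin (0, 0):
  seg 1: up by d5 = 116/3 → (0, 116/3)
  seg 2: up by d9 = 18 → (0, 170/3)
  seg 3: left by d2 = 9 → (-9, 170/3)
  seg 4: down by d2 = 9 → (-9, 143/3)
  seg 5: right by d8 = 449/6 → (395/6, 143/3)
  seg 6: up by d5 = 116/3 → (395/6, 259/3)
  seg 7: up by d10 = 449/24 → (395/6, 2521/24)
  seg 8: left by d1 = 8 → (347/6, 2521/24)
  seg 9: down by d6 = -443/6 → (347/6, 1431/8)

d4 = 45
d5 = 116/3
d6 = -443/6
d7 = 1331/4
d8 = 449/6
d9 = 18
d10 = 449/24
d11 = 0
endpoint = (347/6, 1431/8)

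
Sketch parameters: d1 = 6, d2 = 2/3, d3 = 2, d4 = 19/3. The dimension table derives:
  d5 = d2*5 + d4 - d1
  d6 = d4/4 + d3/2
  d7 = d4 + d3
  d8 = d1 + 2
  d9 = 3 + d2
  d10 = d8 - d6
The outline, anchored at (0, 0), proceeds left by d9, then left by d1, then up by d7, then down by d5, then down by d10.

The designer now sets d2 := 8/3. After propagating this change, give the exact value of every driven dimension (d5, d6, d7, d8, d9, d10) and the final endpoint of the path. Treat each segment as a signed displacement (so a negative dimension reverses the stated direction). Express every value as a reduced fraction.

Apply edit: d2 := 8/3
  d5 = d2*5 + d4 - d1 = 41/3
  d6 = d4/4 + d3/2 = 31/12
  d7 = d4 + d3 = 25/3
  d8 = d1 + 2 = 8
  d9 = 3 + d2 = 17/3
  d10 = d8 - d6 = 65/12
Walk from origin (0, 0):
  seg 1: left by d9 = 17/3 → (-17/3, 0)
  seg 2: left by d1 = 6 → (-35/3, 0)
  seg 3: up by d7 = 25/3 → (-35/3, 25/3)
  seg 4: down by d5 = 41/3 → (-35/3, -16/3)
  seg 5: down by d10 = 65/12 → (-35/3, -43/4)

d5 = 41/3
d6 = 31/12
d7 = 25/3
d8 = 8
d9 = 17/3
d10 = 65/12
endpoint = (-35/3, -43/4)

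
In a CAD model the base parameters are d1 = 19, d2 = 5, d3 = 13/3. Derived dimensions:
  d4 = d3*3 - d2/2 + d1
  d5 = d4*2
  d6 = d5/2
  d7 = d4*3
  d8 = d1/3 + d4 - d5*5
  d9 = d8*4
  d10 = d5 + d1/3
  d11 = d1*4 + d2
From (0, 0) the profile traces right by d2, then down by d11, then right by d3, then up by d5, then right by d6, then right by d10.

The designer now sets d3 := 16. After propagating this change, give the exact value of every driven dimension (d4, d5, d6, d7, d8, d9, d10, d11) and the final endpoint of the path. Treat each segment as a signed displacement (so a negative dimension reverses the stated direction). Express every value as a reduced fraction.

d4 = 129/2
d5 = 129
d6 = 129/2
d7 = 387/2
d8 = -3445/6
d9 = -6890/3
d10 = 406/3
d11 = 81
endpoint = (1325/6, 48)

Apply edit: d3 := 16
  d4 = d3*3 - d2/2 + d1 = 129/2
  d5 = d4*2 = 129
  d6 = d5/2 = 129/2
  d7 = d4*3 = 387/2
  d8 = d1/3 + d4 - d5*5 = -3445/6
  d9 = d8*4 = -6890/3
  d10 = d5 + d1/3 = 406/3
  d11 = d1*4 + d2 = 81
Walk from origin (0, 0):
  seg 1: right by d2 = 5 → (5, 0)
  seg 2: down by d11 = 81 → (5, -81)
  seg 3: right by d3 = 16 → (21, -81)
  seg 4: up by d5 = 129 → (21, 48)
  seg 5: right by d6 = 129/2 → (171/2, 48)
  seg 6: right by d10 = 406/3 → (1325/6, 48)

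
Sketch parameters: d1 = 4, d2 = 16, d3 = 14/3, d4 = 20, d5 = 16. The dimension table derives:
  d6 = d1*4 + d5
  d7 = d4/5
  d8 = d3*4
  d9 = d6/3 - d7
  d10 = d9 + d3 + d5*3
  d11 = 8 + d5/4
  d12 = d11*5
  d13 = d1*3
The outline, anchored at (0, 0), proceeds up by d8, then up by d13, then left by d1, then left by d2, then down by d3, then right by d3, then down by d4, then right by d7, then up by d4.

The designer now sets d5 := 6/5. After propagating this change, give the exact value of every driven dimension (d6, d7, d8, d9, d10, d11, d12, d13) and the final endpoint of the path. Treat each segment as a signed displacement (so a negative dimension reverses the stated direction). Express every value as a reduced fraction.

Apply edit: d5 := 6/5
  d6 = d1*4 + d5 = 86/5
  d7 = d4/5 = 4
  d8 = d3*4 = 56/3
  d9 = d6/3 - d7 = 26/15
  d10 = d9 + d3 + d5*3 = 10
  d11 = 8 + d5/4 = 83/10
  d12 = d11*5 = 83/2
  d13 = d1*3 = 12
Walk from origin (0, 0):
  seg 1: up by d8 = 56/3 → (0, 56/3)
  seg 2: up by d13 = 12 → (0, 92/3)
  seg 3: left by d1 = 4 → (-4, 92/3)
  seg 4: left by d2 = 16 → (-20, 92/3)
  seg 5: down by d3 = 14/3 → (-20, 26)
  seg 6: right by d3 = 14/3 → (-46/3, 26)
  seg 7: down by d4 = 20 → (-46/3, 6)
  seg 8: right by d7 = 4 → (-34/3, 6)
  seg 9: up by d4 = 20 → (-34/3, 26)

d6 = 86/5
d7 = 4
d8 = 56/3
d9 = 26/15
d10 = 10
d11 = 83/10
d12 = 83/2
d13 = 12
endpoint = (-34/3, 26)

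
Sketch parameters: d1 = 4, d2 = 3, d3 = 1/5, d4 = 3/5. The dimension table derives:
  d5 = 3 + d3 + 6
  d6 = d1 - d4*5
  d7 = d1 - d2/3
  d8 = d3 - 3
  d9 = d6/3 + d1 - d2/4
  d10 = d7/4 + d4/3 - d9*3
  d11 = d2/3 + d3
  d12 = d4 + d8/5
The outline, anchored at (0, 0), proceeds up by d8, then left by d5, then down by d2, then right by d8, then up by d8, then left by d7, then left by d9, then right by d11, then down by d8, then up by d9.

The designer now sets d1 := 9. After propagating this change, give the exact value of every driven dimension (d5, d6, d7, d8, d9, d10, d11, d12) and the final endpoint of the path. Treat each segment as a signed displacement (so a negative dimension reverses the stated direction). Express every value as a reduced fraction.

Apply edit: d1 := 9
  d5 = 3 + d3 + 6 = 46/5
  d6 = d1 - d4*5 = 6
  d7 = d1 - d2/3 = 8
  d8 = d3 - 3 = -14/5
  d9 = d6/3 + d1 - d2/4 = 41/4
  d10 = d7/4 + d4/3 - d9*3 = -571/20
  d11 = d2/3 + d3 = 6/5
  d12 = d4 + d8/5 = 1/25
Walk from origin (0, 0):
  seg 1: up by d8 = -14/5 → (0, -14/5)
  seg 2: left by d5 = 46/5 → (-46/5, -14/5)
  seg 3: down by d2 = 3 → (-46/5, -29/5)
  seg 4: right by d8 = -14/5 → (-12, -29/5)
  seg 5: up by d8 = -14/5 → (-12, -43/5)
  seg 6: left by d7 = 8 → (-20, -43/5)
  seg 7: left by d9 = 41/4 → (-121/4, -43/5)
  seg 8: right by d11 = 6/5 → (-581/20, -43/5)
  seg 9: down by d8 = -14/5 → (-581/20, -29/5)
  seg 10: up by d9 = 41/4 → (-581/20, 89/20)

d5 = 46/5
d6 = 6
d7 = 8
d8 = -14/5
d9 = 41/4
d10 = -571/20
d11 = 6/5
d12 = 1/25
endpoint = (-581/20, 89/20)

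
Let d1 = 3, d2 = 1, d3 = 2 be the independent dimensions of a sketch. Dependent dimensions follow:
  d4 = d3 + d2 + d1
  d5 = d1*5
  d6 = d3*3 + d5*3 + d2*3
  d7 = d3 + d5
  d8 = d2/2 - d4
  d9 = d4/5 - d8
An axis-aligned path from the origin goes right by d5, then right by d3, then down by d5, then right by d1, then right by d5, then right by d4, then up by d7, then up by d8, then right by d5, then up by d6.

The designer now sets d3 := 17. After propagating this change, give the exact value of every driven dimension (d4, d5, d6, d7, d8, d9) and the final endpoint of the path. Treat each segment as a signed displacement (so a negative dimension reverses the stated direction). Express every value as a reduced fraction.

Apply edit: d3 := 17
  d4 = d3 + d2 + d1 = 21
  d5 = d1*5 = 15
  d6 = d3*3 + d5*3 + d2*3 = 99
  d7 = d3 + d5 = 32
  d8 = d2/2 - d4 = -41/2
  d9 = d4/5 - d8 = 247/10
Walk from origin (0, 0):
  seg 1: right by d5 = 15 → (15, 0)
  seg 2: right by d3 = 17 → (32, 0)
  seg 3: down by d5 = 15 → (32, -15)
  seg 4: right by d1 = 3 → (35, -15)
  seg 5: right by d5 = 15 → (50, -15)
  seg 6: right by d4 = 21 → (71, -15)
  seg 7: up by d7 = 32 → (71, 17)
  seg 8: up by d8 = -41/2 → (71, -7/2)
  seg 9: right by d5 = 15 → (86, -7/2)
  seg 10: up by d6 = 99 → (86, 191/2)

d4 = 21
d5 = 15
d6 = 99
d7 = 32
d8 = -41/2
d9 = 247/10
endpoint = (86, 191/2)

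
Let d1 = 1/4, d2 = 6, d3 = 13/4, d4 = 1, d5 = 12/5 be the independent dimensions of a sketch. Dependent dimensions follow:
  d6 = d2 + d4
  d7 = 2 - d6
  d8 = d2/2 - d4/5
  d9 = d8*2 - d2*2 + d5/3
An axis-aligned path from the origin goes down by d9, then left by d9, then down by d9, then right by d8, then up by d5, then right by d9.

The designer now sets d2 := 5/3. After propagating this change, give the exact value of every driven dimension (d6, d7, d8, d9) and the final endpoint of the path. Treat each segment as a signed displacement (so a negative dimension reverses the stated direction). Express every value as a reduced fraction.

d6 = 8/3
d7 = -2/3
d8 = 19/30
d9 = -19/15
endpoint = (19/30, 74/15)

Apply edit: d2 := 5/3
  d6 = d2 + d4 = 8/3
  d7 = 2 - d6 = -2/3
  d8 = d2/2 - d4/5 = 19/30
  d9 = d8*2 - d2*2 + d5/3 = -19/15
Walk from origin (0, 0):
  seg 1: down by d9 = -19/15 → (0, 19/15)
  seg 2: left by d9 = -19/15 → (19/15, 19/15)
  seg 3: down by d9 = -19/15 → (19/15, 38/15)
  seg 4: right by d8 = 19/30 → (19/10, 38/15)
  seg 5: up by d5 = 12/5 → (19/10, 74/15)
  seg 6: right by d9 = -19/15 → (19/30, 74/15)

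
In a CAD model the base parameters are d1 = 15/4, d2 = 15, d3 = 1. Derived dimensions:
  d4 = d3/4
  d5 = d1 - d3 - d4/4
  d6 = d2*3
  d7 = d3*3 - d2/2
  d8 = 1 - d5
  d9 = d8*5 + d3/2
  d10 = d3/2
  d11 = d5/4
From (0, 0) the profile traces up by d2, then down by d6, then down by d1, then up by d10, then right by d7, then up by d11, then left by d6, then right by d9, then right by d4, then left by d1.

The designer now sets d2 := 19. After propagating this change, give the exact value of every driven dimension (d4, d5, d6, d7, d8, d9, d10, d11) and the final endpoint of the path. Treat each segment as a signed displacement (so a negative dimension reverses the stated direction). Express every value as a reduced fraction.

Apply edit: d2 := 19
  d4 = d3/4 = 1/4
  d5 = d1 - d3 - d4/4 = 43/16
  d6 = d2*3 = 57
  d7 = d3*3 - d2/2 = -13/2
  d8 = 1 - d5 = -27/16
  d9 = d8*5 + d3/2 = -127/16
  d10 = d3/2 = 1/2
  d11 = d5/4 = 43/64
Walk from origin (0, 0):
  seg 1: up by d2 = 19 → (0, 19)
  seg 2: down by d6 = 57 → (0, -38)
  seg 3: down by d1 = 15/4 → (0, -167/4)
  seg 4: up by d10 = 1/2 → (0, -165/4)
  seg 5: right by d7 = -13/2 → (-13/2, -165/4)
  seg 6: up by d11 = 43/64 → (-13/2, -2597/64)
  seg 7: left by d6 = 57 → (-127/2, -2597/64)
  seg 8: right by d9 = -127/16 → (-1143/16, -2597/64)
  seg 9: right by d4 = 1/4 → (-1139/16, -2597/64)
  seg 10: left by d1 = 15/4 → (-1199/16, -2597/64)

d4 = 1/4
d5 = 43/16
d6 = 57
d7 = -13/2
d8 = -27/16
d9 = -127/16
d10 = 1/2
d11 = 43/64
endpoint = (-1199/16, -2597/64)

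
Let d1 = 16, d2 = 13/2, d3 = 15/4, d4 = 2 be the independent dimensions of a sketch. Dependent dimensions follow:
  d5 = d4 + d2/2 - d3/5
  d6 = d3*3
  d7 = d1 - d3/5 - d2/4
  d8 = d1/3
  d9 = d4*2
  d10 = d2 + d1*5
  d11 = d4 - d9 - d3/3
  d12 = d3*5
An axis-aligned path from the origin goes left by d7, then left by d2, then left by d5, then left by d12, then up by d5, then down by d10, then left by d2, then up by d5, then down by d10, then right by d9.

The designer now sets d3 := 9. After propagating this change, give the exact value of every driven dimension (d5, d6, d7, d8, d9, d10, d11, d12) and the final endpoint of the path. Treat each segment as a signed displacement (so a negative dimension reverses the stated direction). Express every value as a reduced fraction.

d5 = 69/20
d6 = 27
d7 = 503/40
d8 = 16/3
d9 = 4
d10 = 173/2
d11 = -5
d12 = 45
endpoint = (-2801/40, -1661/10)

Apply edit: d3 := 9
  d5 = d4 + d2/2 - d3/5 = 69/20
  d6 = d3*3 = 27
  d7 = d1 - d3/5 - d2/4 = 503/40
  d8 = d1/3 = 16/3
  d9 = d4*2 = 4
  d10 = d2 + d1*5 = 173/2
  d11 = d4 - d9 - d3/3 = -5
  d12 = d3*5 = 45
Walk from origin (0, 0):
  seg 1: left by d7 = 503/40 → (-503/40, 0)
  seg 2: left by d2 = 13/2 → (-763/40, 0)
  seg 3: left by d5 = 69/20 → (-901/40, 0)
  seg 4: left by d12 = 45 → (-2701/40, 0)
  seg 5: up by d5 = 69/20 → (-2701/40, 69/20)
  seg 6: down by d10 = 173/2 → (-2701/40, -1661/20)
  seg 7: left by d2 = 13/2 → (-2961/40, -1661/20)
  seg 8: up by d5 = 69/20 → (-2961/40, -398/5)
  seg 9: down by d10 = 173/2 → (-2961/40, -1661/10)
  seg 10: right by d9 = 4 → (-2801/40, -1661/10)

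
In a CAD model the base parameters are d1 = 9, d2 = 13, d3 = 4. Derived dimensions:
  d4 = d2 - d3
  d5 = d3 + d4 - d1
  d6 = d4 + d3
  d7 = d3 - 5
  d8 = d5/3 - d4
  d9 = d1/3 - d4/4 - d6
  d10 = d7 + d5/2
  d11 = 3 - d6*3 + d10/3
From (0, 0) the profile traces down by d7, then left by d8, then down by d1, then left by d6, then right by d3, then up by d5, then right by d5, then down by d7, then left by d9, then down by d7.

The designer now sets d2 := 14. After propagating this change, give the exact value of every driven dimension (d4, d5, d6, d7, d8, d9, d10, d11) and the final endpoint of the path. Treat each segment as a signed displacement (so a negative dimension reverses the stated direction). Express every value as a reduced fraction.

Apply edit: d2 := 14
  d4 = d2 - d3 = 10
  d5 = d3 + d4 - d1 = 5
  d6 = d4 + d3 = 14
  d7 = d3 - 5 = -1
  d8 = d5/3 - d4 = -25/3
  d9 = d1/3 - d4/4 - d6 = -27/2
  d10 = d7 + d5/2 = 3/2
  d11 = 3 - d6*3 + d10/3 = -77/2
Walk from origin (0, 0):
  seg 1: down by d7 = -1 → (0, 1)
  seg 2: left by d8 = -25/3 → (25/3, 1)
  seg 3: down by d1 = 9 → (25/3, -8)
  seg 4: left by d6 = 14 → (-17/3, -8)
  seg 5: right by d3 = 4 → (-5/3, -8)
  seg 6: up by d5 = 5 → (-5/3, -3)
  seg 7: right by d5 = 5 → (10/3, -3)
  seg 8: down by d7 = -1 → (10/3, -2)
  seg 9: left by d9 = -27/2 → (101/6, -2)
  seg 10: down by d7 = -1 → (101/6, -1)

d4 = 10
d5 = 5
d6 = 14
d7 = -1
d8 = -25/3
d9 = -27/2
d10 = 3/2
d11 = -77/2
endpoint = (101/6, -1)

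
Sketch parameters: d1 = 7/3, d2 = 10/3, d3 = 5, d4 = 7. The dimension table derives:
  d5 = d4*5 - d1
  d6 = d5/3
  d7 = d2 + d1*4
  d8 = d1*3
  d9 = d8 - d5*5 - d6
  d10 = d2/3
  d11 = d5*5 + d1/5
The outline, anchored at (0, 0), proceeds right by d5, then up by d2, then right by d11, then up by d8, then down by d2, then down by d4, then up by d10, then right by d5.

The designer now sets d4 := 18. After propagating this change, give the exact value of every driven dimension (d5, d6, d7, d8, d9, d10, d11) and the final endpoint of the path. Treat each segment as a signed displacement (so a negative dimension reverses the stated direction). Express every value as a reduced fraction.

Apply edit: d4 := 18
  d5 = d4*5 - d1 = 263/3
  d6 = d5/3 = 263/9
  d7 = d2 + d1*4 = 38/3
  d8 = d1*3 = 7
  d9 = d8 - d5*5 - d6 = -4145/9
  d10 = d2/3 = 10/9
  d11 = d5*5 + d1/5 = 2194/5
Walk from origin (0, 0):
  seg 1: right by d5 = 263/3 → (263/3, 0)
  seg 2: up by d2 = 10/3 → (263/3, 10/3)
  seg 3: right by d11 = 2194/5 → (7897/15, 10/3)
  seg 4: up by d8 = 7 → (7897/15, 31/3)
  seg 5: down by d2 = 10/3 → (7897/15, 7)
  seg 6: down by d4 = 18 → (7897/15, -11)
  seg 7: up by d10 = 10/9 → (7897/15, -89/9)
  seg 8: right by d5 = 263/3 → (9212/15, -89/9)

d5 = 263/3
d6 = 263/9
d7 = 38/3
d8 = 7
d9 = -4145/9
d10 = 10/9
d11 = 2194/5
endpoint = (9212/15, -89/9)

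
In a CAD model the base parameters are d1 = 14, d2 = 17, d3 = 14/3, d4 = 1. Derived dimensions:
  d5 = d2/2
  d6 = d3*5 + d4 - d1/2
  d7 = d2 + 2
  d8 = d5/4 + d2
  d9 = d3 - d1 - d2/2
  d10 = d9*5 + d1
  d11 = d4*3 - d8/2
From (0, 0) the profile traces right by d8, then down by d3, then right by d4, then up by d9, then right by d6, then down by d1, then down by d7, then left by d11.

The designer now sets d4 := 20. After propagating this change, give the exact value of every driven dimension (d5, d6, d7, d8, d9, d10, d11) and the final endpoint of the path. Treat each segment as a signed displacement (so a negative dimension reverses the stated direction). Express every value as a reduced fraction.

Apply edit: d4 := 20
  d5 = d2/2 = 17/2
  d6 = d3*5 + d4 - d1/2 = 109/3
  d7 = d2 + 2 = 19
  d8 = d5/4 + d2 = 153/8
  d9 = d3 - d1 - d2/2 = -107/6
  d10 = d9*5 + d1 = -451/6
  d11 = d4*3 - d8/2 = 807/16
Walk from origin (0, 0):
  seg 1: right by d8 = 153/8 → (153/8, 0)
  seg 2: down by d3 = 14/3 → (153/8, -14/3)
  seg 3: right by d4 = 20 → (313/8, -14/3)
  seg 4: up by d9 = -107/6 → (313/8, -45/2)
  seg 5: right by d6 = 109/3 → (1811/24, -45/2)
  seg 6: down by d1 = 14 → (1811/24, -73/2)
  seg 7: down by d7 = 19 → (1811/24, -111/2)
  seg 8: left by d11 = 807/16 → (1201/48, -111/2)

d5 = 17/2
d6 = 109/3
d7 = 19
d8 = 153/8
d9 = -107/6
d10 = -451/6
d11 = 807/16
endpoint = (1201/48, -111/2)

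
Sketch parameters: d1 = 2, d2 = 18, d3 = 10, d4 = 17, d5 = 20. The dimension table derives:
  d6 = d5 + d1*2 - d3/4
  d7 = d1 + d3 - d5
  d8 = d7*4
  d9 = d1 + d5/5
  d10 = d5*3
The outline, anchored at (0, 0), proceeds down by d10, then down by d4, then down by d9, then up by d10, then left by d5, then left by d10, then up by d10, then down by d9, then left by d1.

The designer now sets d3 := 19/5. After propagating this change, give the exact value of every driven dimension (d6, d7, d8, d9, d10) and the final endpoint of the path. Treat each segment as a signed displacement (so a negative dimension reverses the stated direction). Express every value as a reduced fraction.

Apply edit: d3 := 19/5
  d6 = d5 + d1*2 - d3/4 = 461/20
  d7 = d1 + d3 - d5 = -71/5
  d8 = d7*4 = -284/5
  d9 = d1 + d5/5 = 6
  d10 = d5*3 = 60
Walk from origin (0, 0):
  seg 1: down by d10 = 60 → (0, -60)
  seg 2: down by d4 = 17 → (0, -77)
  seg 3: down by d9 = 6 → (0, -83)
  seg 4: up by d10 = 60 → (0, -23)
  seg 5: left by d5 = 20 → (-20, -23)
  seg 6: left by d10 = 60 → (-80, -23)
  seg 7: up by d10 = 60 → (-80, 37)
  seg 8: down by d9 = 6 → (-80, 31)
  seg 9: left by d1 = 2 → (-82, 31)

d6 = 461/20
d7 = -71/5
d8 = -284/5
d9 = 6
d10 = 60
endpoint = (-82, 31)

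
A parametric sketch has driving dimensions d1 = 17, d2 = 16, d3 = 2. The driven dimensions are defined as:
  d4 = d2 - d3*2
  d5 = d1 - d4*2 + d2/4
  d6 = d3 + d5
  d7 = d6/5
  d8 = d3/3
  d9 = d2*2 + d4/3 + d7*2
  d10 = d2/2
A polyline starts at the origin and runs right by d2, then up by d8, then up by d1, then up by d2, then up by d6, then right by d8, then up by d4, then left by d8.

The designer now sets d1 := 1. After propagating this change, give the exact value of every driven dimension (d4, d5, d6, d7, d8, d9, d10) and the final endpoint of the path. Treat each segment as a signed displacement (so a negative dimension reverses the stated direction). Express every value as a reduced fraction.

d4 = 12
d5 = -19
d6 = -17
d7 = -17/5
d8 = 2/3
d9 = 146/5
d10 = 8
endpoint = (16, 38/3)

Apply edit: d1 := 1
  d4 = d2 - d3*2 = 12
  d5 = d1 - d4*2 + d2/4 = -19
  d6 = d3 + d5 = -17
  d7 = d6/5 = -17/5
  d8 = d3/3 = 2/3
  d9 = d2*2 + d4/3 + d7*2 = 146/5
  d10 = d2/2 = 8
Walk from origin (0, 0):
  seg 1: right by d2 = 16 → (16, 0)
  seg 2: up by d8 = 2/3 → (16, 2/3)
  seg 3: up by d1 = 1 → (16, 5/3)
  seg 4: up by d2 = 16 → (16, 53/3)
  seg 5: up by d6 = -17 → (16, 2/3)
  seg 6: right by d8 = 2/3 → (50/3, 2/3)
  seg 7: up by d4 = 12 → (50/3, 38/3)
  seg 8: left by d8 = 2/3 → (16, 38/3)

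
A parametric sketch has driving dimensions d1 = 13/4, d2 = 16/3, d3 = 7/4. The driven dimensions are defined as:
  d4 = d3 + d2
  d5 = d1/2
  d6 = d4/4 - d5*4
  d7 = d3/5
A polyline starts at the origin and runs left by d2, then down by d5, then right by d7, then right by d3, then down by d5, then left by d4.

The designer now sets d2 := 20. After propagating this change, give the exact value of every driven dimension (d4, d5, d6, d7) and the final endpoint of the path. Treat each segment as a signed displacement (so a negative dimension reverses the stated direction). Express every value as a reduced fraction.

Apply edit: d2 := 20
  d4 = d3 + d2 = 87/4
  d5 = d1/2 = 13/8
  d6 = d4/4 - d5*4 = -17/16
  d7 = d3/5 = 7/20
Walk from origin (0, 0):
  seg 1: left by d2 = 20 → (-20, 0)
  seg 2: down by d5 = 13/8 → (-20, -13/8)
  seg 3: right by d7 = 7/20 → (-393/20, -13/8)
  seg 4: right by d3 = 7/4 → (-179/10, -13/8)
  seg 5: down by d5 = 13/8 → (-179/10, -13/4)
  seg 6: left by d4 = 87/4 → (-793/20, -13/4)

d4 = 87/4
d5 = 13/8
d6 = -17/16
d7 = 7/20
endpoint = (-793/20, -13/4)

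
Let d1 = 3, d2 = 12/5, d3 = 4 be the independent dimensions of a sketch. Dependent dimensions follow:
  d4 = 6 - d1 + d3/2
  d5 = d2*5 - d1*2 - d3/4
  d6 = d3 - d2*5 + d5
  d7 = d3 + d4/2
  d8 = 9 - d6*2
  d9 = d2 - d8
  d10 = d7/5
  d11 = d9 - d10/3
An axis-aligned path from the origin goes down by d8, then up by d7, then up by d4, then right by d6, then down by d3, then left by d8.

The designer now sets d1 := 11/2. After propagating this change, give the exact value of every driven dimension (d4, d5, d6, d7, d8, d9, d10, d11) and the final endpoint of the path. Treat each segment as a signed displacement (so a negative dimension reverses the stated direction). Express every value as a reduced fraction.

d4 = 5/2
d5 = 0
d6 = -8
d7 = 21/4
d8 = 25
d9 = -113/5
d10 = 21/20
d11 = -459/20
endpoint = (-33, -85/4)

Apply edit: d1 := 11/2
  d4 = 6 - d1 + d3/2 = 5/2
  d5 = d2*5 - d1*2 - d3/4 = 0
  d6 = d3 - d2*5 + d5 = -8
  d7 = d3 + d4/2 = 21/4
  d8 = 9 - d6*2 = 25
  d9 = d2 - d8 = -113/5
  d10 = d7/5 = 21/20
  d11 = d9 - d10/3 = -459/20
Walk from origin (0, 0):
  seg 1: down by d8 = 25 → (0, -25)
  seg 2: up by d7 = 21/4 → (0, -79/4)
  seg 3: up by d4 = 5/2 → (0, -69/4)
  seg 4: right by d6 = -8 → (-8, -69/4)
  seg 5: down by d3 = 4 → (-8, -85/4)
  seg 6: left by d8 = 25 → (-33, -85/4)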